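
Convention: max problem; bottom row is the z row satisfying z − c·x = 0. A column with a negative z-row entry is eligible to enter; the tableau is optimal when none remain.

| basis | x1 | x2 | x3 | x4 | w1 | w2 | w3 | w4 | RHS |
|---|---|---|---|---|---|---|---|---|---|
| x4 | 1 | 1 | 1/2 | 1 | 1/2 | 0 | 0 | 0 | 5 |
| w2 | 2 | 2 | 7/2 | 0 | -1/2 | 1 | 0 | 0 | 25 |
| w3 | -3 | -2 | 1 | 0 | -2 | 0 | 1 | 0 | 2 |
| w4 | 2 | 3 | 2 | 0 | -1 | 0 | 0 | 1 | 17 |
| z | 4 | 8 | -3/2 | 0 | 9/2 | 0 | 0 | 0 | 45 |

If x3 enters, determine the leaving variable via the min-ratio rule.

Column x3 entries and ratios — x4: 5/(1/2) = 10; w2: 25/(7/2) = 50/7; w3: 2/1 = 2; w4: 17/2 = 17/2.
Smallest ratio is 2 in the row of w3, so w3 leaves.

w3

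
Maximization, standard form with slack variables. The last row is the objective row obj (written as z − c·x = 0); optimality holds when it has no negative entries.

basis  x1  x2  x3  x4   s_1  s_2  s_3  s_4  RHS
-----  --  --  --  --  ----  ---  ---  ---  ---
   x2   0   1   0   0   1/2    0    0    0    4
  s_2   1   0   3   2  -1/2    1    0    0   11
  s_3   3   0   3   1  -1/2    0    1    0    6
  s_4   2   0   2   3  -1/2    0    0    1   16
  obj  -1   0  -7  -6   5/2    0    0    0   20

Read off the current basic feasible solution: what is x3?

0

x3 is not in the basis, so in the current basic feasible solution x3 = 0.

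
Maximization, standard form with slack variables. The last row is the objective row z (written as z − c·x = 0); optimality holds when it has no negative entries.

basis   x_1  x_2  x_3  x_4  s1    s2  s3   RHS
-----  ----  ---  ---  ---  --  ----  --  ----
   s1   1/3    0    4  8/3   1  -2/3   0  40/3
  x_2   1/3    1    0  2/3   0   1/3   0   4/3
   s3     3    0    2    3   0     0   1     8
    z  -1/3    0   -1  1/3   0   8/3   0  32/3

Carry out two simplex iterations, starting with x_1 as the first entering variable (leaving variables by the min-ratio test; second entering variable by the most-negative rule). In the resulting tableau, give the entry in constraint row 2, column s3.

Ratio test on column x_1 — row 1: (40/3)/(1/3) = 40; row 2: (4/3)/(1/3) = 4; row 3: 8/3 = 8/3. Minimum is 8/3 at row 3 (s3 leaves); pivot element 3.
Divide row 3 by 3; eliminate column x_1 from the other rows.
Second iteration: most negative z-row entry is -7/9 in column x_3, so x_3 enters.
Ratio test on column x_3 — row 1: (112/9)/(34/9) = 56/17; row 2: entry -2/9 ≤ 0; row 3: (8/3)/(2/3) = 4. Minimum is 56/17 at row 1 (s1 leaves); pivot element 34/9.
Divide row 1 by 34/9; eliminate column x_3 from the other rows.
After both pivots, the entry at constraint row 2, column s3 is -2/17.

-2/17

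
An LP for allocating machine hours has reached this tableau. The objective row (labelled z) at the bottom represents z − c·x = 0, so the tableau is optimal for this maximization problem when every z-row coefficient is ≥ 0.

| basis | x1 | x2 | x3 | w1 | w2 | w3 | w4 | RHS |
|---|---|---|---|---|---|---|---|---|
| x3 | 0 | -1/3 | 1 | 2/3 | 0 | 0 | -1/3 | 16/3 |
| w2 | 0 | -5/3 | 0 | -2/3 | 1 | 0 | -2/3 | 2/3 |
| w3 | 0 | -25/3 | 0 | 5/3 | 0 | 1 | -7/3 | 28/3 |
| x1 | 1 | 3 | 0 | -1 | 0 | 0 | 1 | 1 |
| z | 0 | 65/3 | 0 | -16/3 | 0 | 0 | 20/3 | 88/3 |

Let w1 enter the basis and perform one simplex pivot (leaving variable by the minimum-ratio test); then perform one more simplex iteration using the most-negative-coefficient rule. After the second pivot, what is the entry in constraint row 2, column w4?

Ratio test on column w1 — row 1: (16/3)/(2/3) = 8; row 2: entry -2/3 ≤ 0; row 3: (28/3)/(5/3) = 28/5; row 4: entry -1 ≤ 0. Minimum is 28/5 at row 3 (w3 leaves); pivot element 5/3.
Divide row 3 by 5/3; eliminate column w1 from the other rows.
Second iteration: most negative z-row entry is -5 in column x2, so x2 enters.
Ratio test on column x2 — row 1: (8/5)/3 = 8/15; row 2: entry -5 ≤ 0; row 3: entry -5 ≤ 0; row 4: entry -2 ≤ 0. Minimum is 8/15 at row 1 (x3 leaves); pivot element 3.
Divide row 1 by 3; eliminate column x2 from the other rows.
After both pivots, the entry at constraint row 2, column w4 is -3/5.

-3/5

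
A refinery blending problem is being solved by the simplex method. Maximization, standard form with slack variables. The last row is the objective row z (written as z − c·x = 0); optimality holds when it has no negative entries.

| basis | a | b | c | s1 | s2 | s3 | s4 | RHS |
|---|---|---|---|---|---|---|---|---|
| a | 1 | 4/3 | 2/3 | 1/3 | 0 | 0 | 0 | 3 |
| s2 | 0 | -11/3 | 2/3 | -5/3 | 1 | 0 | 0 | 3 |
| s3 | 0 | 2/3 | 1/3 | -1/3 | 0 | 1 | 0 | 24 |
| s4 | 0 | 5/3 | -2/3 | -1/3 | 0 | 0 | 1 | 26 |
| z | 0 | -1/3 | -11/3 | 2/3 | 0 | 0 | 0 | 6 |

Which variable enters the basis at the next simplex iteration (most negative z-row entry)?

Negative z-row entries: b: -1/3, c: -11/3.
The most negative is -11/3 in column c, so c enters.

c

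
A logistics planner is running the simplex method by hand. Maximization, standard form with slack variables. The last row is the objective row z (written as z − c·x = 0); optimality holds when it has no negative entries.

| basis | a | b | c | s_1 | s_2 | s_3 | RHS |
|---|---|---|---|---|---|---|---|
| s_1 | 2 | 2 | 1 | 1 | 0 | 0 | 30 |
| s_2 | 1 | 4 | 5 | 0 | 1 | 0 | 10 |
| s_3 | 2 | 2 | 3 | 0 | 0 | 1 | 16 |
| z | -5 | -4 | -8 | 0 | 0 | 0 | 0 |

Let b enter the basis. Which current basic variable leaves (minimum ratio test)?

Column b entries and ratios — s_1: 30/2 = 15; s_2: 10/4 = 5/2; s_3: 16/2 = 8.
Smallest ratio is 5/2 in the row of s_2, so s_2 leaves.

s_2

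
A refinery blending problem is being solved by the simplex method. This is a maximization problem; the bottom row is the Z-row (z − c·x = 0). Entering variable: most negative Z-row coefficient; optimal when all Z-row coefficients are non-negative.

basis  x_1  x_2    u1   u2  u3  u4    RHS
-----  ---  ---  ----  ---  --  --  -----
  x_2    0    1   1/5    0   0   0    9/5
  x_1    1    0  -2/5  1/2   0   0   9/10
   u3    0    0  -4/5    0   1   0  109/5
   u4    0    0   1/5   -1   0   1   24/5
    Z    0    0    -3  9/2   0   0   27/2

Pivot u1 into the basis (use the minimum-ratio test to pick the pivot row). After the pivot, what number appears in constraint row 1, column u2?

Ratio test on column u1 — row 1: (9/5)/(1/5) = 9; row 2: entry -2/5 ≤ 0; row 3: entry -4/5 ≤ 0; row 4: (24/5)/(1/5) = 24. Minimum is 9 at row 1 (x_2 leaves); pivot element 1/5.
Divide row 1 by 1/5; eliminate column u1 from the other rows.
In the new row 1, the u2 entry is the old entry divided by the pivot: 0/(1/5) = 0.

0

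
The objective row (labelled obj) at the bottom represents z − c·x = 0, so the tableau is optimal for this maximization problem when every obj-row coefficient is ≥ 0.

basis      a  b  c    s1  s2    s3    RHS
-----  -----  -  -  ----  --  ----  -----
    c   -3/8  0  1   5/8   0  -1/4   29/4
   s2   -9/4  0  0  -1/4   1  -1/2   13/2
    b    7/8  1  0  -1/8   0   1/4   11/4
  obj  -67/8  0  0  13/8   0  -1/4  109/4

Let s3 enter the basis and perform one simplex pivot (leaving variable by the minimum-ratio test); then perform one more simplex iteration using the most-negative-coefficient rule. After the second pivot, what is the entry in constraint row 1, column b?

Ratio test on column s3 — row 1: entry -1/4 ≤ 0; row 2: entry -1/2 ≤ 0; row 3: (11/4)/(1/4) = 11. Minimum is 11 at row 3 (b leaves); pivot element 1/4.
Divide row 3 by 1/4; eliminate column s3 from the other rows.
Second iteration: most negative obj-row entry is -15/2 in column a, so a enters.
Ratio test on column a — row 1: 10/(1/2) = 20; row 2: entry -1/2 ≤ 0; row 3: 11/(7/2) = 22/7. Minimum is 22/7 at row 3 (s3 leaves); pivot element 7/2.
Divide row 3 by 7/2; eliminate column a from the other rows.
After both pivots, the entry at constraint row 1, column b is 3/7.

3/7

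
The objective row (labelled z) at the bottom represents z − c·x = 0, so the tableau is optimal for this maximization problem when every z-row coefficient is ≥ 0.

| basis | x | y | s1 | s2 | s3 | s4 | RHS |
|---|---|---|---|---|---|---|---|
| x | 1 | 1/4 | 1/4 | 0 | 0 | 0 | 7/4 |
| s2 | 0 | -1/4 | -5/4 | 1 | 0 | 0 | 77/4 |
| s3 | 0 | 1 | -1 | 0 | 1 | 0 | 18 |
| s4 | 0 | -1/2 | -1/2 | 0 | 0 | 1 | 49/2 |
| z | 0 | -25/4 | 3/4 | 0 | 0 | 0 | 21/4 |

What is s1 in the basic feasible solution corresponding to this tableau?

0

s1 is not in the basis, so in the current basic feasible solution s1 = 0.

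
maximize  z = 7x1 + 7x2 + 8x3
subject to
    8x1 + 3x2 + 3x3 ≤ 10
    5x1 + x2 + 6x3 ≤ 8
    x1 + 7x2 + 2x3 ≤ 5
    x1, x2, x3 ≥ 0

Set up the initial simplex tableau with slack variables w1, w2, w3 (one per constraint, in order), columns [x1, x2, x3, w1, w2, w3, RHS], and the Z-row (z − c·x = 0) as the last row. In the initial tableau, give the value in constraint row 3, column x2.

7

Constraint 3 has coefficient 7 on x2.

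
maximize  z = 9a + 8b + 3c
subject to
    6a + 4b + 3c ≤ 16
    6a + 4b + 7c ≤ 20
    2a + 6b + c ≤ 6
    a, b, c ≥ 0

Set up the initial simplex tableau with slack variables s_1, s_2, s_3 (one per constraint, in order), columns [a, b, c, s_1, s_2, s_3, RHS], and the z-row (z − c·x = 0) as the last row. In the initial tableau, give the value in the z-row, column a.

The z-row carries the negated objective coefficients: the a entry is -9.

-9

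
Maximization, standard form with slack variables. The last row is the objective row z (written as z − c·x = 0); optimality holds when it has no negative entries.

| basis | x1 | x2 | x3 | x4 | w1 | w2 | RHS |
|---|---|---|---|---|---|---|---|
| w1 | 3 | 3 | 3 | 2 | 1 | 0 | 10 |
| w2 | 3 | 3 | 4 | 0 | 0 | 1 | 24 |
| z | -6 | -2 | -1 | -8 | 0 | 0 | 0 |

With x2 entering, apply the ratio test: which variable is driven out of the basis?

w1

Column x2 entries and ratios — w1: 10/3 = 10/3; w2: 24/3 = 8.
Smallest ratio is 10/3 in the row of w1, so w1 leaves.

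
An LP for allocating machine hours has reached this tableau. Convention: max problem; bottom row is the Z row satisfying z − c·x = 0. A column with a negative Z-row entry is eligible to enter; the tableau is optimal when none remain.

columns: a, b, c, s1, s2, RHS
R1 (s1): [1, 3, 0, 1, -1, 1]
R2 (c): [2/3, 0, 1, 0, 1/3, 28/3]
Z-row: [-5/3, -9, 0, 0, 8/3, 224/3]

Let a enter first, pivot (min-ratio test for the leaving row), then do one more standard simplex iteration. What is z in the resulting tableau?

233/3

Ratio test on column a — row 1: 1/1 = 1; row 2: (28/3)/(2/3) = 14. Minimum is 1 at row 1 (s1 leaves); pivot element 1.
Pivot on row 1; the Z-row RHS becomes 224/3 − (-5/3)·1 = 229/3.
Next entering variable (most negative Z-row entry -4): b.
Ratio test on column b — row 1: 1/3 = 1/3; row 2: entry -2 ≤ 0. Minimum is 1/3 at row 1 (a leaves); pivot element 3.
After the second pivot the Z-row RHS is 229/3 − (-4)·(1/3) = 233/3.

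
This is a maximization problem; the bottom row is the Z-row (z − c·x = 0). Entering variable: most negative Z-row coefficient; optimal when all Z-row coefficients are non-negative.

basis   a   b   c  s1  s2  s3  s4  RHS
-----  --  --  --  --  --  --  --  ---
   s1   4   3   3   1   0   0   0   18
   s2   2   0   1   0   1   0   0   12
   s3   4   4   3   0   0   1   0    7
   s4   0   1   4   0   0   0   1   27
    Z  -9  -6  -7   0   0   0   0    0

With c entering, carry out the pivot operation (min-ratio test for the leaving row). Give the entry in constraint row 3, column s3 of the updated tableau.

1/3

Ratio test on column c — row 1: 18/3 = 6; row 2: 12/1 = 12; row 3: 7/3 = 7/3; row 4: 27/4 = 27/4. Minimum is 7/3 at row 3 (s3 leaves); pivot element 3.
Divide row 3 by 3; eliminate column c from the other rows.
In the new row 3, the s3 entry is the old entry divided by the pivot: 1/3 = 1/3.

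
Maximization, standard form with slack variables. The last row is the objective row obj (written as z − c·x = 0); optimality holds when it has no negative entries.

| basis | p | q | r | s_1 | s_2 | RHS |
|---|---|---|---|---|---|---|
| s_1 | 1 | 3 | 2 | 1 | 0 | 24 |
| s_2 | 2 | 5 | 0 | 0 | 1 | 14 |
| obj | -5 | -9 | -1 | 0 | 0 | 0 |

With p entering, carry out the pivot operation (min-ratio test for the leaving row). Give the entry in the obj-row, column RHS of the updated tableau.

35

Ratio test on column p — row 1: 24/1 = 24; row 2: 14/2 = 7. Minimum is 7 at row 2 (s_2 leaves); pivot element 2.
Divide row 2 by 2; eliminate column p from the other rows.
obj-row update in column RHS: 0 − (-5)·7 = 35.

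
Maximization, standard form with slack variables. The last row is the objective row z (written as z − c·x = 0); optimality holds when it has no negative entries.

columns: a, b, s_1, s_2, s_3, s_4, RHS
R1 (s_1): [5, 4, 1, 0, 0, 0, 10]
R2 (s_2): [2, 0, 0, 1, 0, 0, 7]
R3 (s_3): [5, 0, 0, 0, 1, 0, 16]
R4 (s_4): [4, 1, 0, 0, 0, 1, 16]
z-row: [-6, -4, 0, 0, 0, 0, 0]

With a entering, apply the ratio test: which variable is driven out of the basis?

Column a entries and ratios — s_1: 10/5 = 2; s_2: 7/2 = 7/2; s_3: 16/5 = 16/5; s_4: 16/4 = 4.
Smallest ratio is 2 in the row of s_1, so s_1 leaves.

s_1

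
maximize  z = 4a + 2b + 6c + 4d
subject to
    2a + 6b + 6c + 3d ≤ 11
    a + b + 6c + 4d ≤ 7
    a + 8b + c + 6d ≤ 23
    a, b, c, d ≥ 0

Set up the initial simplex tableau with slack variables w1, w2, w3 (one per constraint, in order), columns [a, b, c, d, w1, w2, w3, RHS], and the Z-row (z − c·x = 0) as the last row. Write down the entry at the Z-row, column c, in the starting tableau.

-6

The Z-row carries the negated objective coefficients: the c entry is -6.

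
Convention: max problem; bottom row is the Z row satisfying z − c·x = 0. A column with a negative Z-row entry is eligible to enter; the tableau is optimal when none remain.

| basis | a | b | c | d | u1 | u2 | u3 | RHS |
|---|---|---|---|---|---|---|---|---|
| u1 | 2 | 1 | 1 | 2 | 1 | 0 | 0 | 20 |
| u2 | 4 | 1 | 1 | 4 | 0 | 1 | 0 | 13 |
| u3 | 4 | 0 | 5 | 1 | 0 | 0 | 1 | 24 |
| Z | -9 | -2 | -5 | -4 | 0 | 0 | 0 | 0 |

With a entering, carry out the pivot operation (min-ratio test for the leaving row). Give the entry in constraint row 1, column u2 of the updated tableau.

Ratio test on column a — row 1: 20/2 = 10; row 2: 13/4 = 13/4; row 3: 24/4 = 6. Minimum is 13/4 at row 2 (u2 leaves); pivot element 4.
Divide row 2 by 4; eliminate column a from the other rows.
Row 1 update in column u2: 0 − 2·(1/4) = -1/2.

-1/2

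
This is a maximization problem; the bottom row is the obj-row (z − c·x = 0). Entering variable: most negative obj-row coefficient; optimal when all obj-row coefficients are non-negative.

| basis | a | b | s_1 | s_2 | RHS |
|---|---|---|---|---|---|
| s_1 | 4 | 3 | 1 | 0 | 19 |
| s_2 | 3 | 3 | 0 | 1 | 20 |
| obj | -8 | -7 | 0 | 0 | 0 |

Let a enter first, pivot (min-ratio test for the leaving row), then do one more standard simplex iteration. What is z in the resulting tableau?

Ratio test on column a — row 1: 19/4 = 19/4; row 2: 20/3 = 20/3. Minimum is 19/4 at row 1 (s_1 leaves); pivot element 4.
Pivot on row 1; the obj-row RHS becomes 0 − (-8)·(19/4) = 38.
Next entering variable (most negative obj-row entry -1): b.
Ratio test on column b — row 1: (19/4)/(3/4) = 19/3; row 2: (23/4)/(3/4) = 23/3. Minimum is 19/3 at row 1 (a leaves); pivot element 3/4.
After the second pivot the obj-row RHS is 38 − (-1)·(19/3) = 133/3.

133/3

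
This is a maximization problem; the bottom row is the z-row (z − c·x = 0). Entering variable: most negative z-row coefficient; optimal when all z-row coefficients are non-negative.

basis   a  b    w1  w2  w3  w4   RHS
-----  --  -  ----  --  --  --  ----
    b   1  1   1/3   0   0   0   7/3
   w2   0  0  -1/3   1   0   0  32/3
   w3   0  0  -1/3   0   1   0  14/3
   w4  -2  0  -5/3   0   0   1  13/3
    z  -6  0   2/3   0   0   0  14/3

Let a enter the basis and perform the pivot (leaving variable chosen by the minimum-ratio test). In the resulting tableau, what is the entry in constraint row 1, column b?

Ratio test on column a — row 1: (7/3)/1 = 7/3; row 2: entry 0 ≤ 0; row 3: entry 0 ≤ 0; row 4: entry -2 ≤ 0. Minimum is 7/3 at row 1 (b leaves); pivot element 1.
Divide row 1 by 1; eliminate column a from the other rows.
In the new row 1, the b entry is the old entry divided by the pivot: 1/1 = 1.

1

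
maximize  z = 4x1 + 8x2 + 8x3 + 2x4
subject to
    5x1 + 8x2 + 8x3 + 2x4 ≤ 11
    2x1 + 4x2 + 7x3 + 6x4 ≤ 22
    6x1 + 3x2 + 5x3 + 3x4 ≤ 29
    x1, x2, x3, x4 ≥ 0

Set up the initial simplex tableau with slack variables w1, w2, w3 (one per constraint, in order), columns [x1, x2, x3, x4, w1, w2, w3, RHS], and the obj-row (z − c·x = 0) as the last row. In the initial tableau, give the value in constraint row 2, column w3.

Slack w3 belongs to constraint 3; its column is the unit vector e_3, so the entry in row 2 is 0.

0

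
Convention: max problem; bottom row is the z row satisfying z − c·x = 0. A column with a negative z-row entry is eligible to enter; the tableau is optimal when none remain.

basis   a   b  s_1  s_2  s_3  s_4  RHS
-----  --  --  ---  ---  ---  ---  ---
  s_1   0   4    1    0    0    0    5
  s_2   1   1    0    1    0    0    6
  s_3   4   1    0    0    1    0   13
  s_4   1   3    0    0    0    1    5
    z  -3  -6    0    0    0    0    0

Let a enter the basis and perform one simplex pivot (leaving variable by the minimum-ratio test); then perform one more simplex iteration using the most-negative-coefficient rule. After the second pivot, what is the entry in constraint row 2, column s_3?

-2/11

Ratio test on column a — row 1: entry 0 ≤ 0; row 2: 6/1 = 6; row 3: 13/4 = 13/4; row 4: 5/1 = 5. Minimum is 13/4 at row 3 (s_3 leaves); pivot element 4.
Divide row 3 by 4; eliminate column a from the other rows.
Second iteration: most negative z-row entry is -21/4 in column b, so b enters.
Ratio test on column b — row 1: 5/4 = 5/4; row 2: (11/4)/(3/4) = 11/3; row 3: (13/4)/(1/4) = 13; row 4: (7/4)/(11/4) = 7/11. Minimum is 7/11 at row 4 (s_4 leaves); pivot element 11/4.
Divide row 4 by 11/4; eliminate column b from the other rows.
After both pivots, the entry at constraint row 2, column s_3 is -2/11.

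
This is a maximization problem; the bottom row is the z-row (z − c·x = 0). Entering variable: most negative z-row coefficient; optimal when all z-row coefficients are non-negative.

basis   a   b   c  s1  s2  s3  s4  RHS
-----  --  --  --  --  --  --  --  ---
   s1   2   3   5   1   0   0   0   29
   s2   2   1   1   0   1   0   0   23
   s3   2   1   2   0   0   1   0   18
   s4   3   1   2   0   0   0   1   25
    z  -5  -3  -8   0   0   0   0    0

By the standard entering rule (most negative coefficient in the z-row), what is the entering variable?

Negative z-row entries: a: -5, b: -3, c: -8.
The most negative is -8 in column c, so c enters.

c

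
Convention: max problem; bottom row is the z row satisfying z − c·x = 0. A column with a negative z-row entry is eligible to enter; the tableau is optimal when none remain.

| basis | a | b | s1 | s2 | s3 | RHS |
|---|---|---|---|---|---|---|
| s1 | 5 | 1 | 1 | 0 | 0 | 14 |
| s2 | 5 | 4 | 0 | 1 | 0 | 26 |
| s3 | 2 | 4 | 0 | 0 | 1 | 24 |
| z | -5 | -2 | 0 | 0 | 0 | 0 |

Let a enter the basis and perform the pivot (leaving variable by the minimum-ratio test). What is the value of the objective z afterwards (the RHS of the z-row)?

Ratio test on column a — row 1: 14/5 = 14/5; row 2: 26/5 = 26/5; row 3: 24/2 = 12. Minimum is 14/5 at row 1 (s1 leaves); pivot element 5.
Pivot on row 1; the z-row RHS becomes 0 − (-5)·(14/5) = 14.

14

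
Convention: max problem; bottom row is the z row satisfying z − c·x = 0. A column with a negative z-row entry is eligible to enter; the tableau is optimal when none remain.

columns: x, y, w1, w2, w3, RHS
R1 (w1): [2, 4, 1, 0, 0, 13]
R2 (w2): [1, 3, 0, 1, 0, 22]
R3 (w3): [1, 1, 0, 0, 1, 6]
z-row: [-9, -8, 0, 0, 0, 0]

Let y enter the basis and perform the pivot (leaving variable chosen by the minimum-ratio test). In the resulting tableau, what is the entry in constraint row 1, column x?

1/2

Ratio test on column y — row 1: 13/4 = 13/4; row 2: 22/3 = 22/3; row 3: 6/1 = 6. Minimum is 13/4 at row 1 (w1 leaves); pivot element 4.
Divide row 1 by 4; eliminate column y from the other rows.
In the new row 1, the x entry is the old entry divided by the pivot: 2/4 = 1/2.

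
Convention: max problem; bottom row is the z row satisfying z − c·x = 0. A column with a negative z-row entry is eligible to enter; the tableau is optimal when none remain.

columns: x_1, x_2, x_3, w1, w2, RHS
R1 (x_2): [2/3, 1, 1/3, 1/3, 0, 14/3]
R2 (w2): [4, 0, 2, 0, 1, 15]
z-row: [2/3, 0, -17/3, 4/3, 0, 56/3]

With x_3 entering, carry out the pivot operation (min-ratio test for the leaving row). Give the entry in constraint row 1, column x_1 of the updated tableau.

Ratio test on column x_3 — row 1: (14/3)/(1/3) = 14; row 2: 15/2 = 15/2. Minimum is 15/2 at row 2 (w2 leaves); pivot element 2.
Divide row 2 by 2; eliminate column x_3 from the other rows.
Row 1 update in column x_1: 2/3 − (1/3)·2 = 0.

0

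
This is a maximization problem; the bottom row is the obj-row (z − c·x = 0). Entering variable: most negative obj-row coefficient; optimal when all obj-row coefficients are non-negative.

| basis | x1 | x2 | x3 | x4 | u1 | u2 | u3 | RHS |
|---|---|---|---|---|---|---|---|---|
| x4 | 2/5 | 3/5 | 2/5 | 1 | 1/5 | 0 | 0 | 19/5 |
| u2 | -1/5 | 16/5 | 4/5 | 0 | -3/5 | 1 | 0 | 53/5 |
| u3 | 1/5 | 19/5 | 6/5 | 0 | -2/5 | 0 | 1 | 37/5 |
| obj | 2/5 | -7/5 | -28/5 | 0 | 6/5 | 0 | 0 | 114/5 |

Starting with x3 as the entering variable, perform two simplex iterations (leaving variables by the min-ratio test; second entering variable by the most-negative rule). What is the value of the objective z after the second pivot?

60

Ratio test on column x3 — row 1: (19/5)/(2/5) = 19/2; row 2: (53/5)/(4/5) = 53/4; row 3: (37/5)/(6/5) = 37/6. Minimum is 37/6 at row 3 (u3 leaves); pivot element 6/5.
Pivot on row 3; the obj-row RHS becomes 114/5 − (-28/5)·(37/6) = 172/3.
Next entering variable (most negative obj-row entry -2/3): u1.
Ratio test on column u1 — row 1: (4/3)/(1/3) = 4; row 2: entry -1/3 ≤ 0; row 3: entry -1/3 ≤ 0. Minimum is 4 at row 1 (x4 leaves); pivot element 1/3.
After the second pivot the obj-row RHS is 172/3 − (-2/3)·4 = 60.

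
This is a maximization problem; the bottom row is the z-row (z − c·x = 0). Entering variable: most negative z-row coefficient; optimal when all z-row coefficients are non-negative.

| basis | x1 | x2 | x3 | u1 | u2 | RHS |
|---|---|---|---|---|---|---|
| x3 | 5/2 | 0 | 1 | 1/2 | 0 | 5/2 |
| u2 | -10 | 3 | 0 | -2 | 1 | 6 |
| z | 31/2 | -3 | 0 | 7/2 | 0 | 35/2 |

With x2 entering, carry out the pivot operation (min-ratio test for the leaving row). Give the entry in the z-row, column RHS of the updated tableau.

47/2

Ratio test on column x2 — row 1: entry 0 ≤ 0; row 2: 6/3 = 2. Minimum is 2 at row 2 (u2 leaves); pivot element 3.
Divide row 2 by 3; eliminate column x2 from the other rows.
z-row update in column RHS: 35/2 − (-3)·2 = 47/2.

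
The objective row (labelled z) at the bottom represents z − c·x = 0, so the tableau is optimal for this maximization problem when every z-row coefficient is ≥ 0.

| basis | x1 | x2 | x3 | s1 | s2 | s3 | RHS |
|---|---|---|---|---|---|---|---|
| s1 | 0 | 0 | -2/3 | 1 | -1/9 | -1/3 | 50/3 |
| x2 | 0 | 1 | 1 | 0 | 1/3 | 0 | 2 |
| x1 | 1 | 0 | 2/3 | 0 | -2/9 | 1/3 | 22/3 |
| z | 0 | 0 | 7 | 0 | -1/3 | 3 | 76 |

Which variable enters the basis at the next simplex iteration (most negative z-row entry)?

s2

Negative z-row entries: s2: -1/3.
The most negative is -1/3 in column s2, so s2 enters.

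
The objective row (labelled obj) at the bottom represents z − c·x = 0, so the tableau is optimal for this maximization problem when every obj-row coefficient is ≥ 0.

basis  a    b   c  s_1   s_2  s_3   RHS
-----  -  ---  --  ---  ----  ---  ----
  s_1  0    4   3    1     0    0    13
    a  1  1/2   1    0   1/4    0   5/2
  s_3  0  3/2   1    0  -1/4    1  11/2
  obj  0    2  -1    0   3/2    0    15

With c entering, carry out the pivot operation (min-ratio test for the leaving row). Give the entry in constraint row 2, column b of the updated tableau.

1/2

Ratio test on column c — row 1: 13/3 = 13/3; row 2: (5/2)/1 = 5/2; row 3: (11/2)/1 = 11/2. Minimum is 5/2 at row 2 (a leaves); pivot element 1.
Divide row 2 by 1; eliminate column c from the other rows.
In the new row 2, the b entry is the old entry divided by the pivot: (1/2)/1 = 1/2.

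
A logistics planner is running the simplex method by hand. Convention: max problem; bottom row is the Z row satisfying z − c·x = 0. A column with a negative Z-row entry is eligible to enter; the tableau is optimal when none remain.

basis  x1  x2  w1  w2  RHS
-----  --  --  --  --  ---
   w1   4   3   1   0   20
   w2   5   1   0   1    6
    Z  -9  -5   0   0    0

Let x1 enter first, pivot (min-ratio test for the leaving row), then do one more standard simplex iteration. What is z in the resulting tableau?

Ratio test on column x1 — row 1: 20/4 = 5; row 2: 6/5 = 6/5. Minimum is 6/5 at row 2 (w2 leaves); pivot element 5.
Pivot on row 2; the Z-row RHS becomes 0 − (-9)·(6/5) = 54/5.
Next entering variable (most negative Z-row entry -16/5): x2.
Ratio test on column x2 — row 1: (76/5)/(11/5) = 76/11; row 2: (6/5)/(1/5) = 6. Minimum is 6 at row 2 (x1 leaves); pivot element 1/5.
After the second pivot the Z-row RHS is 54/5 − (-16/5)·6 = 30.

30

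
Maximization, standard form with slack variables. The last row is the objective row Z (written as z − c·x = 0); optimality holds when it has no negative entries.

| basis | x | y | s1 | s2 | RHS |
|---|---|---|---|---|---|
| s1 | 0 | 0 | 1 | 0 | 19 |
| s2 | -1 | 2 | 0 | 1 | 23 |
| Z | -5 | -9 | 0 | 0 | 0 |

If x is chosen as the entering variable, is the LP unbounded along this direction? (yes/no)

yes

Every constraint-row entry in column x is ≤ 0, so increasing x is unbounded.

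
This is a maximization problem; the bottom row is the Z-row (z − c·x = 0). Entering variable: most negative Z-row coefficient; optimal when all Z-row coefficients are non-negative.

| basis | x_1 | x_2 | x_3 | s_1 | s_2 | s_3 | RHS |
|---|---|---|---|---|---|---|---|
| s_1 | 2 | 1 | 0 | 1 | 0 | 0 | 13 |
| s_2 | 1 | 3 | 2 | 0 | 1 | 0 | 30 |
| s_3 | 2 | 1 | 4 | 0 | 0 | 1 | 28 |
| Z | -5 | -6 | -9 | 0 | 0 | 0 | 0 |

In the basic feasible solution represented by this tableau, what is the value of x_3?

x_3 is not in the basis, so in the current basic feasible solution x_3 = 0.

0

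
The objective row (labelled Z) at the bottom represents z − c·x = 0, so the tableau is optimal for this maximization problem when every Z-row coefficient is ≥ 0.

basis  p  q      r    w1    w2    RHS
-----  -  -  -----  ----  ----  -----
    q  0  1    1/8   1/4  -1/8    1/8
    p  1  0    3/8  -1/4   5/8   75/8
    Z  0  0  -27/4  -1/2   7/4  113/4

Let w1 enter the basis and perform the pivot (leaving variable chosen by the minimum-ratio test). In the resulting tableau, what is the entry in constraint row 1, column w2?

-1/2

Ratio test on column w1 — row 1: (1/8)/(1/4) = 1/2; row 2: entry -1/4 ≤ 0. Minimum is 1/2 at row 1 (q leaves); pivot element 1/4.
Divide row 1 by 1/4; eliminate column w1 from the other rows.
In the new row 1, the w2 entry is the old entry divided by the pivot: (-1/8)/(1/4) = -1/2.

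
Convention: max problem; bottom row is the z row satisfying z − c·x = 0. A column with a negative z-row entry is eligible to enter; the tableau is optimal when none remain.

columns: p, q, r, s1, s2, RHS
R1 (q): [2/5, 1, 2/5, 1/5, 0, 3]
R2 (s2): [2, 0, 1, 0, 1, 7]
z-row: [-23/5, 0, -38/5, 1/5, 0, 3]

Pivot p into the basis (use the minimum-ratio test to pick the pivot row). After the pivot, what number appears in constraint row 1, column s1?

Ratio test on column p — row 1: 3/(2/5) = 15/2; row 2: 7/2 = 7/2. Minimum is 7/2 at row 2 (s2 leaves); pivot element 2.
Divide row 2 by 2; eliminate column p from the other rows.
Row 1 update in column s1: 1/5 − (2/5)·0 = 1/5.

1/5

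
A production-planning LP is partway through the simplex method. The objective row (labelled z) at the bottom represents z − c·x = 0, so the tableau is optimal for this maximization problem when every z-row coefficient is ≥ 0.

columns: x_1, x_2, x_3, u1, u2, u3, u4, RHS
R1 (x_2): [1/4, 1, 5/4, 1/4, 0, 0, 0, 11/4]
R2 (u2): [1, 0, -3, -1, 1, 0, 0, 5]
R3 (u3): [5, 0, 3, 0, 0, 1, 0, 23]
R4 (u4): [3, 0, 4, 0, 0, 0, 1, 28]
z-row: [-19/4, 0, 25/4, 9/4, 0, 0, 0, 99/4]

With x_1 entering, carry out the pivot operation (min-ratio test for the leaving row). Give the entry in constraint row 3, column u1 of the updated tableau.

Ratio test on column x_1 — row 1: (11/4)/(1/4) = 11; row 2: 5/1 = 5; row 3: 23/5 = 23/5; row 4: 28/3 = 28/3. Minimum is 23/5 at row 3 (u3 leaves); pivot element 5.
Divide row 3 by 5; eliminate column x_1 from the other rows.
In the new row 3, the u1 entry is the old entry divided by the pivot: 0/5 = 0.

0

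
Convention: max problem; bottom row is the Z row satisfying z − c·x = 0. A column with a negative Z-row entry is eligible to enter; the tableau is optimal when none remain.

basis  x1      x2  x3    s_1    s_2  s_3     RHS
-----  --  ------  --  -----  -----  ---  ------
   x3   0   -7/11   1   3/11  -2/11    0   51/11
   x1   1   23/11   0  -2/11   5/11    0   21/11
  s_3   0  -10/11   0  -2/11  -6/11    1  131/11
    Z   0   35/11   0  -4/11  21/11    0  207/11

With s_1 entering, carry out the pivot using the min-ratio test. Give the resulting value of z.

25

Ratio test on column s_1 — row 1: (51/11)/(3/11) = 17; row 2: entry -2/11 ≤ 0; row 3: entry -2/11 ≤ 0. Minimum is 17 at row 1 (x3 leaves); pivot element 3/11.
Pivot on row 1; the Z-row RHS becomes 207/11 − (-4/11)·17 = 25.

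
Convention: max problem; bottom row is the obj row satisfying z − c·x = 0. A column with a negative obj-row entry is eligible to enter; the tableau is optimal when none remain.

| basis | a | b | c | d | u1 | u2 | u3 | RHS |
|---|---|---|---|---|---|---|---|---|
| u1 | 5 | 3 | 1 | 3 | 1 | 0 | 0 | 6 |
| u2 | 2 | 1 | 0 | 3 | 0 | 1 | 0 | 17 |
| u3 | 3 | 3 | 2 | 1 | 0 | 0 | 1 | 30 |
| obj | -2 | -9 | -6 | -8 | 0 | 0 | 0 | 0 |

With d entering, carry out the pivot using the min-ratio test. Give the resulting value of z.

16

Ratio test on column d — row 1: 6/3 = 2; row 2: 17/3 = 17/3; row 3: 30/1 = 30. Minimum is 2 at row 1 (u1 leaves); pivot element 3.
Pivot on row 1; the obj-row RHS becomes 0 − (-8)·2 = 16.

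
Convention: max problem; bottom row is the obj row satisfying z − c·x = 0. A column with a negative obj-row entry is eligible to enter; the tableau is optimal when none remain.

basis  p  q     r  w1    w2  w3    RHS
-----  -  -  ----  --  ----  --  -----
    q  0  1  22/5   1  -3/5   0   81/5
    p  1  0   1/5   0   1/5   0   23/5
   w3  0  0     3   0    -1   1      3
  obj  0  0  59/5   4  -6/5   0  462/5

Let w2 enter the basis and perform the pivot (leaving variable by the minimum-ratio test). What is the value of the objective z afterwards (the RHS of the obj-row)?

120

Ratio test on column w2 — row 1: entry -3/5 ≤ 0; row 2: (23/5)/(1/5) = 23; row 3: entry -1 ≤ 0. Minimum is 23 at row 2 (p leaves); pivot element 1/5.
Pivot on row 2; the obj-row RHS becomes 462/5 − (-6/5)·23 = 120.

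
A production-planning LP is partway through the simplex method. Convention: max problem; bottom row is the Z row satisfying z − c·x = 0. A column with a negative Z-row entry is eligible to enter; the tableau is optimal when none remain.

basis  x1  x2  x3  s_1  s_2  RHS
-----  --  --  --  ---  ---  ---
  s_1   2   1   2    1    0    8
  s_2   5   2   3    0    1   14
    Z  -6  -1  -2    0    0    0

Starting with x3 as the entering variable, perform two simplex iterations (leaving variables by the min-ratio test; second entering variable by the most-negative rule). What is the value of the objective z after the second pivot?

Ratio test on column x3 — row 1: 8/2 = 4; row 2: 14/3 = 14/3. Minimum is 4 at row 1 (s_1 leaves); pivot element 2.
Pivot on row 1; the Z-row RHS becomes 0 − (-2)·4 = 8.
Next entering variable (most negative Z-row entry -4): x1.
Ratio test on column x1 — row 1: 4/1 = 4; row 2: 2/2 = 1. Minimum is 1 at row 2 (s_2 leaves); pivot element 2.
After the second pivot the Z-row RHS is 8 − (-4)·1 = 12.

12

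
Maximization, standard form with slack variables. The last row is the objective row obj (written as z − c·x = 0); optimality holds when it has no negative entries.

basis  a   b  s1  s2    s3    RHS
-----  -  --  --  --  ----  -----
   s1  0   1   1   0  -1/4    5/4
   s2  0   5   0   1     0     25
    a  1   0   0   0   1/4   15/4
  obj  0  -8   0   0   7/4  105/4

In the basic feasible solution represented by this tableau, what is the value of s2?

25

s2 is basic (row 2); its value is the RHS of that row, 25.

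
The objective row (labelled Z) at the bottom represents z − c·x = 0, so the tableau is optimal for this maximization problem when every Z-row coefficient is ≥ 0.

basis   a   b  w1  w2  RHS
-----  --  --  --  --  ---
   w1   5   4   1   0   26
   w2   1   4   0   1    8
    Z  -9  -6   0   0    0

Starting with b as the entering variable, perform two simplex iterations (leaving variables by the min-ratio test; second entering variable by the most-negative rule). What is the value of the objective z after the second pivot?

Ratio test on column b — row 1: 26/4 = 13/2; row 2: 8/4 = 2. Minimum is 2 at row 2 (w2 leaves); pivot element 4.
Pivot on row 2; the Z-row RHS becomes 0 − (-6)·2 = 12.
Next entering variable (most negative Z-row entry -15/2): a.
Ratio test on column a — row 1: 18/4 = 9/2; row 2: 2/(1/4) = 8. Minimum is 9/2 at row 1 (w1 leaves); pivot element 4.
After the second pivot the Z-row RHS is 12 − (-15/2)·(9/2) = 183/4.

183/4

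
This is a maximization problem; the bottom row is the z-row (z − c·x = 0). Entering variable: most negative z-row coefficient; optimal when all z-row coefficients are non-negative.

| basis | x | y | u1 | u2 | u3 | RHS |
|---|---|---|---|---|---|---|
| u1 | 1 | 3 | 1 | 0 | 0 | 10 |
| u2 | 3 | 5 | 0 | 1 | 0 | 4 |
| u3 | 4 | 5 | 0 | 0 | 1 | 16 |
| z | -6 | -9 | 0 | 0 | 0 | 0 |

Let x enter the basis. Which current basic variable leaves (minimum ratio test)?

u2

Column x entries and ratios — u1: 10/1 = 10; u2: 4/3 = 4/3; u3: 16/4 = 4.
Smallest ratio is 4/3 in the row of u2, so u2 leaves.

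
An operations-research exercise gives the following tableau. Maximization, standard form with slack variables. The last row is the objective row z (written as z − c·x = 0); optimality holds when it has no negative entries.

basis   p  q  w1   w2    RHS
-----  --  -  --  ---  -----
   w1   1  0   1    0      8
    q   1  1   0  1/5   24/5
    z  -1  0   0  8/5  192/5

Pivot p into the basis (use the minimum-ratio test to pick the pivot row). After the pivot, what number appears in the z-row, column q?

1

Ratio test on column p — row 1: 8/1 = 8; row 2: (24/5)/1 = 24/5. Minimum is 24/5 at row 2 (q leaves); pivot element 1.
Divide row 2 by 1; eliminate column p from the other rows.
z-row update in column q: 0 − (-1)·1 = 1.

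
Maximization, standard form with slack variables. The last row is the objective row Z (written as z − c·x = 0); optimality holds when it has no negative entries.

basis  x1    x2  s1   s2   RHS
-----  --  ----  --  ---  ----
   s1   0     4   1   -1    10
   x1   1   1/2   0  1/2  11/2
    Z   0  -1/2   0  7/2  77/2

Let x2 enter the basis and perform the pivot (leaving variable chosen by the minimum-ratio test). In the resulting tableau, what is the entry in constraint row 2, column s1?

-1/8

Ratio test on column x2 — row 1: 10/4 = 5/2; row 2: (11/2)/(1/2) = 11. Minimum is 5/2 at row 1 (s1 leaves); pivot element 4.
Divide row 1 by 4; eliminate column x2 from the other rows.
Row 2 update in column s1: 0 − (1/2)·(1/4) = -1/8.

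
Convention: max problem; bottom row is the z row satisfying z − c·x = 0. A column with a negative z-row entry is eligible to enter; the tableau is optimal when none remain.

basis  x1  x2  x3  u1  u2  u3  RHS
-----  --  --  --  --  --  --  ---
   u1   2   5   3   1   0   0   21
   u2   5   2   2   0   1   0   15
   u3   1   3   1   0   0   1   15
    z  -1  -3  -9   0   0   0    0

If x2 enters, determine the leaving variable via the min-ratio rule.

Column x2 entries and ratios — u1: 21/5 = 21/5; u2: 15/2 = 15/2; u3: 15/3 = 5.
Smallest ratio is 21/5 in the row of u1, so u1 leaves.

u1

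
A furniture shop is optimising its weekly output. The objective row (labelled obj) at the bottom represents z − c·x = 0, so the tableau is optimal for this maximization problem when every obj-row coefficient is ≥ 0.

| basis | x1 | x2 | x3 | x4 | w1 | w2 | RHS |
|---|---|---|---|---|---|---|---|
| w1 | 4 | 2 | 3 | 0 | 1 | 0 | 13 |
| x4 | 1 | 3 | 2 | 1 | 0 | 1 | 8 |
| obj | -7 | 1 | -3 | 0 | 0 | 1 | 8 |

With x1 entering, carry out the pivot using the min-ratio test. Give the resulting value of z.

123/4

Ratio test on column x1 — row 1: 13/4 = 13/4; row 2: 8/1 = 8. Minimum is 13/4 at row 1 (w1 leaves); pivot element 4.
Pivot on row 1; the obj-row RHS becomes 8 − (-7)·(13/4) = 123/4.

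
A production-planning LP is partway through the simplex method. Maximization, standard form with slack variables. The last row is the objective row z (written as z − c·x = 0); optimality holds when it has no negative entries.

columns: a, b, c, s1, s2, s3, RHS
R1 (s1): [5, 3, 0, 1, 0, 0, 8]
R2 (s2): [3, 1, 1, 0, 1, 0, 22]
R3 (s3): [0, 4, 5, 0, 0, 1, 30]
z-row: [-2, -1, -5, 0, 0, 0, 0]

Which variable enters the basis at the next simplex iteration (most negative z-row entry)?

Negative z-row entries: a: -2, b: -1, c: -5.
The most negative is -5 in column c, so c enters.

c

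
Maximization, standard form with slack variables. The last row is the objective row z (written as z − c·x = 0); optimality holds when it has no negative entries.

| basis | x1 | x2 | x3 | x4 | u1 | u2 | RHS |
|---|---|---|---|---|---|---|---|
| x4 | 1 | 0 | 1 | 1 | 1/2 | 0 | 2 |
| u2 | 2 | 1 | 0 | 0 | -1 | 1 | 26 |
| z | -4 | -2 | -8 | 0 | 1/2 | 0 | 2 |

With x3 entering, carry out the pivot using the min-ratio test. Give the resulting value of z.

18

Ratio test on column x3 — row 1: 2/1 = 2; row 2: entry 0 ≤ 0. Minimum is 2 at row 1 (x4 leaves); pivot element 1.
Pivot on row 1; the z-row RHS becomes 2 − (-8)·2 = 18.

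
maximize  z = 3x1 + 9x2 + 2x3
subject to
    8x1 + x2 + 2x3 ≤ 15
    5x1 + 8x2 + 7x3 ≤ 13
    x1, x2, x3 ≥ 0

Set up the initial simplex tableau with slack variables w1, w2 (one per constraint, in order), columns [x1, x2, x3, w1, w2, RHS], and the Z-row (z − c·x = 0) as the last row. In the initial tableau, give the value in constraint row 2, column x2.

8

Constraint 2 has coefficient 8 on x2.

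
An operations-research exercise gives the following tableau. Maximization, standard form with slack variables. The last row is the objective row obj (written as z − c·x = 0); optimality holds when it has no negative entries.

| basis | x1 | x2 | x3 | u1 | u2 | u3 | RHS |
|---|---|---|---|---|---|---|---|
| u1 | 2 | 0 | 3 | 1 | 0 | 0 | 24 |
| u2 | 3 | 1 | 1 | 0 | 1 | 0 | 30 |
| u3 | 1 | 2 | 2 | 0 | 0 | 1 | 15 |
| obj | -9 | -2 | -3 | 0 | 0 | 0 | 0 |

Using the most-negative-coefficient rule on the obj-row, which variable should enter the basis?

x1

Negative obj-row entries: x1: -9, x2: -2, x3: -3.
The most negative is -9 in column x1, so x1 enters.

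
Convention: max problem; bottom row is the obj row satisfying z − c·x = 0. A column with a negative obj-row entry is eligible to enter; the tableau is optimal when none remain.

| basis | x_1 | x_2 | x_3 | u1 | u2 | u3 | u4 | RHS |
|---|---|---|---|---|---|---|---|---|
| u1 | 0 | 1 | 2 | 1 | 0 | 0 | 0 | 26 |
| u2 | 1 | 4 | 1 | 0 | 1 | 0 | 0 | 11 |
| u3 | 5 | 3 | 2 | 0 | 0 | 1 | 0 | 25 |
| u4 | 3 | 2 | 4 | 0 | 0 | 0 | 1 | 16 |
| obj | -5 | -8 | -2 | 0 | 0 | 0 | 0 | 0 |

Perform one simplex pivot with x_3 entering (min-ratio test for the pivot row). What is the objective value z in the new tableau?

Ratio test on column x_3 — row 1: 26/2 = 13; row 2: 11/1 = 11; row 3: 25/2 = 25/2; row 4: 16/4 = 4. Minimum is 4 at row 4 (u4 leaves); pivot element 4.
Pivot on row 4; the obj-row RHS becomes 0 − (-2)·4 = 8.

8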